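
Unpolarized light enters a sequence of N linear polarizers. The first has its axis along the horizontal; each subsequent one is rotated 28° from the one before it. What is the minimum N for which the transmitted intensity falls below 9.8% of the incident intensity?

N = 8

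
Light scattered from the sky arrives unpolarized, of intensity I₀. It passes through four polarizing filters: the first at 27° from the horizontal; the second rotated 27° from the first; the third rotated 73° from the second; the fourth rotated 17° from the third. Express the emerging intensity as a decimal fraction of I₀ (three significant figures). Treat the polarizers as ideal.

≈ 0.0310 I₀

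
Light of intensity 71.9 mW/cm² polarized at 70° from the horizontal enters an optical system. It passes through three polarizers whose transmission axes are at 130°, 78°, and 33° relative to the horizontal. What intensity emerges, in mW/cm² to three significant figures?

I₁ = 71.9 mW/cm² · cos²(60°) = 17.98 mW/cm².
I₂ = I₁ · cos²(52°) = 17.98 · 0.379 = 6.813 mW/cm².
I₃ = I₂ · cos²(45°) = 6.813 · 0.5 = 3.407 mW/cm².

I ≈ 3.41 mW/cm²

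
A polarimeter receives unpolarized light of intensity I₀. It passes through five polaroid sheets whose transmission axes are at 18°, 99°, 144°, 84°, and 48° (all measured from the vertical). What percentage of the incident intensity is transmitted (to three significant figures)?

Unpolarized light through the first polarizer → I₁ = ½ I₀, now polarized at 18°.
I₂ = I₁ cos²(99° − 18°) = 0.5 I₀ · cos²(81°) = 0.01224 I₀.
I₃ = I₂ cos²(144° − 99°) = 0.01224 I₀ · cos²(45°) = 0.006118 I₀.
I₄ = I₃ cos²(84° − 144°) = 0.006118 I₀ · cos²(60°) = 0.001529 I₀.
I₅ = I₄ cos²(48° − 84°) = 0.001529 I₀ · cos²(36°) = 0.001001 I₀.
That is 0.1001% of the incident intensity.

≈ 0.100%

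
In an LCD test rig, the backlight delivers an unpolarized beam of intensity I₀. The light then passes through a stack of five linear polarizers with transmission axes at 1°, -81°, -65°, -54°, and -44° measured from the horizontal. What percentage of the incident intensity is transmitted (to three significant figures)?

≈ 0.836%

Unpolarized light through the first polarizer → I₁ = ½ I₀, now polarized at 1°.
I₂ = I₁ cos²(-81° − 1°) = 0.5 I₀ · cos²(82°) = 0.009685 I₀.
I₃ = I₂ cos²(-65° + 81°) = 0.009685 I₀ · cos²(16°) = 0.008949 I₀.
I₄ = I₃ cos²(-54° + 65°) = 0.008949 I₀ · cos²(11°) = 0.008623 I₀.
I₅ = I₄ cos²(-44° + 54°) = 0.008623 I₀ · cos²(10°) = 0.008363 I₀.
That is 0.8363% of the incident intensity.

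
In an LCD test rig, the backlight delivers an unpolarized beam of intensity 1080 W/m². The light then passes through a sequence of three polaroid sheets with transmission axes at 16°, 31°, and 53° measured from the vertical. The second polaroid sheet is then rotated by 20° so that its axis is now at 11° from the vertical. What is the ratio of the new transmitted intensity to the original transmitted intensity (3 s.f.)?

I_new/I_old ≈ 0.683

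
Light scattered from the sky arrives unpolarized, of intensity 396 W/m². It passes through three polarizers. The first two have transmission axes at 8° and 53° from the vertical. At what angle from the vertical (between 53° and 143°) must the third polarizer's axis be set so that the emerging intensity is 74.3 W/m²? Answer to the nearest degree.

θ ≈ 83°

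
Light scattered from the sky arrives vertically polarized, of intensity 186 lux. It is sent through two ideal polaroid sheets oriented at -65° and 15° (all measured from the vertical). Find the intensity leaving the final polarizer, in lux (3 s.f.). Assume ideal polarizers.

By Malus's law, I₁ = 186 lux · cos²(65°) = 33.22 lux.
I₂ = I₁ · cos²(80°) = 33.22 · 0.03015 = 1.002 lux.

I ≈ 1.00 lux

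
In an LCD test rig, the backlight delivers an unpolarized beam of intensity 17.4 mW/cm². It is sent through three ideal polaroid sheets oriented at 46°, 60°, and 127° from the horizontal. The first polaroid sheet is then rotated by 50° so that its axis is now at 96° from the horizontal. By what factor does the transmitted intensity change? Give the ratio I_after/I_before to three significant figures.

I_new/I_old ≈ 0.695

Before rotation:
Unpolarized light through the first polarizer → I₁ = ½ I₀, now polarized at 46°.
I₂ = I₁ cos²(60° − 46°) = 0.5 I₀ · cos²(14°) = 0.4707 I₀.
I₃ = I₂ cos²(127° − 60°) = 0.4707 I₀ · cos²(67°) = 0.07187 I₀.
After rotation:
Unpolarized light through the first polarizer → I₁ = ½ I₀, now polarized at 96°.
I₂ = I₁ cos²(60° − 96°) = 0.5 I₀ · cos²(36°) = 0.3273 I₀.
I₃ = I₂ cos²(127° − 60°) = 0.3273 I₀ · cos²(67°) = 0.04996 I₀.
Ratio = 0.04996 / 0.07187 = 0.6952.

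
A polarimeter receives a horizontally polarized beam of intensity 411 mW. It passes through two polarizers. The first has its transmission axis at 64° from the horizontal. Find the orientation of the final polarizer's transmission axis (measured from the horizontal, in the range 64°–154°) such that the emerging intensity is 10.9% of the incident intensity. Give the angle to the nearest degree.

By Malus's law, I₁ = I₀ cos²(64° − 0°) = I₀ cos²(64°) = 0.1922 I₀.
Need I₂/I₀ = 0.109, so cos²(θ − 64°) = 0.109 / 0.1922 = 0.5672.
θ − 64° = arccos(√0.5672) = 41.1°, giving θ ≈ 64 + 41.1 = 105.1°.

θ ≈ 105°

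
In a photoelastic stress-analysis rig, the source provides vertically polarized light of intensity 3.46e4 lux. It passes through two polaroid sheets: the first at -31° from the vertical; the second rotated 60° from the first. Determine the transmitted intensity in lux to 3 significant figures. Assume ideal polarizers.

I₁ = 3.46e4 lux · cos²(31°) = 2.542e+04 lux.
I₂ = I₁ · cos²(60°) = 2.542e+04 · 0.25 = 6355 lux.

I ≈ 6360 lux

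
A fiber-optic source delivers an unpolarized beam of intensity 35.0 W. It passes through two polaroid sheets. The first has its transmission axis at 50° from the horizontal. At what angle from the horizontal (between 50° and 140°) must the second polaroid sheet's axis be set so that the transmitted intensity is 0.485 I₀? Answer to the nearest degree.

θ ≈ 60°

Unpolarized light through the first polarizer → I₁ = ½ I₀, now polarized at 50°.
Need I₂/I₀ = 0.485, so cos²(θ − 50°) = 0.485 / 0.5 = 0.97.
θ − 50° = arccos(√0.97) = 10.0°, giving θ ≈ 50 + 10.0 = 60.0°.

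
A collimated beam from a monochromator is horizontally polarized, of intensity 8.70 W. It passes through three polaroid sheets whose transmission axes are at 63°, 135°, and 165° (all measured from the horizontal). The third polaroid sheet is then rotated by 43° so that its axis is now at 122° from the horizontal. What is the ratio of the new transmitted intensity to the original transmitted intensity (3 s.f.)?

I_new/I_old ≈ 1.27

Before rotation:
I₁ = I₀ cos²(63° − 0°) = I₀ cos²(63°) = 0.2061 I₀.
I₂ = I₁ cos²(135° − 63°) = 0.2061 I₀ · cos²(72°) = 0.01968 I₀.
I₃ = I₂ cos²(165° − 135°) = 0.01968 I₀ · cos²(30°) = 0.01476 I₀.
After rotation:
I₁ = I₀ cos²(63° − 0°) = I₀ cos²(63°) = 0.2061 I₀.
I₂ = I₁ cos²(135° − 63°) = 0.2061 I₀ · cos²(72°) = 0.01968 I₀.
I₃ = I₂ cos²(122° − 135°) = 0.01968 I₀ · cos²(13°) = 0.01869 I₀.
Ratio = 0.01869 / 0.01476 = 1.266.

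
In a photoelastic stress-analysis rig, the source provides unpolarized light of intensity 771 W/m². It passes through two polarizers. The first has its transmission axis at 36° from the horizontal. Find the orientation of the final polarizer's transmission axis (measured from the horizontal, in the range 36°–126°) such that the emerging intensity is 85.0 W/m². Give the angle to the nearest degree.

Unpolarized light through the first polarizer → I₁ = ½ I₀, now polarized at 36°.
Target fraction: 85.0 / 771 W/m² = 0.1102 of I₀.
Need I₂/I₀ = 0.1102, so cos²(θ − 36°) = 0.1102 / 0.5 = 0.2205.
θ − 36° = arccos(√0.2205) = 62.0°, giving θ ≈ 36 + 62.0 = 98.0°.

θ ≈ 98°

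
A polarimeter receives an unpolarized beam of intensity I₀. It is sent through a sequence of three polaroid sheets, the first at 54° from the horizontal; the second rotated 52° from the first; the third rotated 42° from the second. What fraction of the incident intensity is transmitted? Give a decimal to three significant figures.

Unpolarized light through the first polarizer → I₁ = ½ I₀, now polarized at 54°.
I₂ = I₁ cos²(52°) = 0.5 · 0.379 I₀ = 0.1895 I₀.
I₃ = I₂ cos²(42°) = 0.1895 · 0.5523 I₀ = 0.1047 I₀.
Transmitted fraction = 0.1047.

≈ 0.105 I₀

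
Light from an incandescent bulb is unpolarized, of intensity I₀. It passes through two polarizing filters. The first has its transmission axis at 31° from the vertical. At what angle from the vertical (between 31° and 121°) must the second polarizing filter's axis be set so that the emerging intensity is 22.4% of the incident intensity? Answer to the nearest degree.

θ ≈ 79°

Unpolarized light through the first polarizer → I₁ = ½ I₀, now polarized at 31°.
Need I₂/I₀ = 0.224, so cos²(θ − 31°) = 0.224 / 0.5 = 0.448.
θ − 31° = arccos(√0.448) = 48.0°, giving θ ≈ 31 + 48.0 = 79.0°.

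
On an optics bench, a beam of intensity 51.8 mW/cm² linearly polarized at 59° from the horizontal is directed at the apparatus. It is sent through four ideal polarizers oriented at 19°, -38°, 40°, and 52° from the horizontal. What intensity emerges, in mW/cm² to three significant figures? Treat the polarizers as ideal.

I ≈ 0.373 mW/cm²

I₁ = 51.8 mW/cm² · cos²(40°) = 30.4 mW/cm².
I₂ = I₁ · cos²(57°) = 30.4 · 0.2966 = 9.017 mW/cm².
I₃ = I₂ · cos²(78°) = 9.017 · 0.04323 = 0.3898 mW/cm².
I₄ = I₃ · cos²(12°) = 0.3898 · 0.9568 = 0.3729 mW/cm².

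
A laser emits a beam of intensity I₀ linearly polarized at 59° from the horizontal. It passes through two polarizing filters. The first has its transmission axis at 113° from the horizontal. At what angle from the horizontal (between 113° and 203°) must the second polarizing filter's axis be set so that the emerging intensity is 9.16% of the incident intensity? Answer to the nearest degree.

By Malus's law, I₁ = I₀ cos²(113° − 59°) = I₀ cos²(54°) = 0.3455 I₀.
Need I₂/I₀ = 0.0916, so cos²(θ − 113°) = 0.0916 / 0.3455 = 0.2651.
θ − 113° = arccos(√0.2651) = 59.0°, giving θ ≈ 113 + 59.0 = 172.0°.

θ ≈ 172°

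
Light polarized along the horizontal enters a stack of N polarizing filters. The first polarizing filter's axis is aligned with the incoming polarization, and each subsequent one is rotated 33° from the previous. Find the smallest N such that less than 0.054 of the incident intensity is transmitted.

N = 10

First polarizer is aligned with the polarization: full transmission.
Each further stage multiplies by cos²(33°) = 0.7034.
After N polarizers: T = 0.7034^(N−1). Require T < 0.054 ⇒ N−1 > ln(0.054)/ln(0.7034) = 8.29, so N−1 ≥ 9 and N = 10.
Check: N=10 gives T = 0.04214 < 0.054; N=9 gives T = 0.0599.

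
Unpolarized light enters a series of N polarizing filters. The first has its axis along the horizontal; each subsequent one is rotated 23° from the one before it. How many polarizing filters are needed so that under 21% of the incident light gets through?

N = 7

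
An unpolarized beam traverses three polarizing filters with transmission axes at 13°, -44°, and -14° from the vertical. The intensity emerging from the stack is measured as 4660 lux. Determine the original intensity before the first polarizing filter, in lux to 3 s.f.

I₀ ≈ 4.19e4 lux

Unpolarized light through the first polarizer → I₁ = ½ I₀, now polarized at 13°.
I₂ = I₁ cos²(-44° − 13°) = 0.5 I₀ · cos²(57°) = 0.1483 I₀.
I₃ = I₂ cos²(-14° + 44°) = 0.1483 I₀ · cos²(30°) = 0.1112 I₀.
So 4660 lux = 0.1112 I₀, giving I₀ = 4660/0.1112 = 4.189e+04 lux.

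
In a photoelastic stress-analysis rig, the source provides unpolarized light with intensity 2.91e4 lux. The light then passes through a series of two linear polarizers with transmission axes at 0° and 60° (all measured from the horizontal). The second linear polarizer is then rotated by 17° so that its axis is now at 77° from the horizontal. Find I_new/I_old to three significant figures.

Before rotation:
Unpolarized light through the first polarizer → I₁ = ½ I₀, now polarized at 0°.
I₂ = I₁ cos²(60° − 0°) = 0.5 I₀ · cos²(60°) = 0.125 I₀.
After rotation:
Unpolarized light through the first polarizer → I₁ = ½ I₀, now polarized at 0°.
I₂ = I₁ cos²(77° − 0°) = 0.5 I₀ · cos²(77°) = 0.0253 I₀.
Ratio = 0.0253 / 0.125 = 0.2024.

I_new/I_old ≈ 0.202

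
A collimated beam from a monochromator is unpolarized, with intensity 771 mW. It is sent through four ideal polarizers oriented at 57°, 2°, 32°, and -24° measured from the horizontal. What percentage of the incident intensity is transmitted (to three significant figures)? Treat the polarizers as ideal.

Unpolarized light through the first polarizer → I₁ = 771 mW/2 = 385.5 mW, polarized at 57°.
I₂ = I₁ · cos²(55°) = 385.5 · 0.329 = 126.8 mW.
I₃ = I₂ · cos²(30°) = 126.8 · 0.75 = 95.12 mW.
I₄ = I₃ · cos²(56°) = 95.12 · 0.3127 = 29.74 mW.
That is 3.858% of the incident intensity.

≈ 3.86%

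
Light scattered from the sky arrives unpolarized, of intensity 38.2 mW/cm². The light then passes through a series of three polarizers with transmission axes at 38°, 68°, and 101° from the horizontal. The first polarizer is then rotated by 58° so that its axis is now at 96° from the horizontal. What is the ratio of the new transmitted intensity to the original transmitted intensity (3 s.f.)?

I_new/I_old ≈ 1.04

Before rotation:
Unpolarized light through the first polarizer → I₁ = ½ I₀, now polarized at 38°.
I₂ = I₁ cos²(68° − 38°) = 0.5 I₀ · cos²(30°) = 0.375 I₀.
I₃ = I₂ cos²(101° − 68°) = 0.375 I₀ · cos²(33°) = 0.2638 I₀.
After rotation:
Unpolarized light through the first polarizer → I₁ = ½ I₀, now polarized at 96°.
I₂ = I₁ cos²(68° − 96°) = 0.5 I₀ · cos²(28°) = 0.3898 I₀.
I₃ = I₂ cos²(101° − 68°) = 0.3898 I₀ · cos²(33°) = 0.2742 I₀.
Ratio = 0.2742 / 0.2638 = 1.039.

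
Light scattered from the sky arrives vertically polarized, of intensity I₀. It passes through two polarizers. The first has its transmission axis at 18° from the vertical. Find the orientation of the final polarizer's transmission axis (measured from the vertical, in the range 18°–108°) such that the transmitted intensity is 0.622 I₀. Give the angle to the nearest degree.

θ ≈ 52°

By Malus's law, I₁ = I₀ cos²(18° − 0°) = I₀ cos²(18°) = 0.9045 I₀.
Need I₂/I₀ = 0.622, so cos²(θ − 18°) = 0.622 / 0.9045 = 0.6877.
θ − 18° = arccos(√0.6877) = 34.0°, giving θ ≈ 18 + 34.0 = 52.0°.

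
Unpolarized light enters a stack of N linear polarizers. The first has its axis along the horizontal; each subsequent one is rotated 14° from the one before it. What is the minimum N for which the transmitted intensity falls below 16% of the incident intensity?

First polarizer halves the unpolarized light: factor 1/2.
Each further stage multiplies by cos²(14°) = 0.9415.
After N polarizers: T = 0.5·0.9415^(N−1). Require T < 0.16 ⇒ N−1 > ln(0.16/0.5)/ln(0.9415) = 18.89, so N−1 ≥ 19 and N = 20.
Check: N=20 gives T = 0.159 < 0.16; N=19 gives T = 0.1689.

N = 20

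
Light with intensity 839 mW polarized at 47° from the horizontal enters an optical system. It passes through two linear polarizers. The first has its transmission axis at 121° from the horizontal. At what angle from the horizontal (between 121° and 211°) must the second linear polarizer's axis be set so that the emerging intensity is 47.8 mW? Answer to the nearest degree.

θ ≈ 151°

I₁ = I₀ cos²(121° − 47°) = I₀ cos²(74°) = 0.07598 I₀.
Target fraction: 47.8 / 839 mW = 0.05697 of I₀.
Need I₂/I₀ = 0.05697, so cos²(θ − 121°) = 0.05697 / 0.07598 = 0.7499.
θ − 121° = arccos(√0.7499) = 30.0°, giving θ ≈ 121 + 30.0 = 151.0°.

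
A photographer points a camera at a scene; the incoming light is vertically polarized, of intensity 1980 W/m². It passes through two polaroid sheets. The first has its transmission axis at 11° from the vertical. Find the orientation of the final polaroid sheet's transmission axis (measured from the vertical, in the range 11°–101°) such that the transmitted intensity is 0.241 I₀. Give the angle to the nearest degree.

θ ≈ 71°

I₁ = I₀ cos²(11° − 0°) = I₀ cos²(11°) = 0.9636 I₀.
Need I₂/I₀ = 0.241, so cos²(θ − 11°) = 0.241 / 0.9636 = 0.2501.
θ − 11° = arccos(√0.2501) = 60.0°, giving θ ≈ 11 + 60.0 = 71.0°.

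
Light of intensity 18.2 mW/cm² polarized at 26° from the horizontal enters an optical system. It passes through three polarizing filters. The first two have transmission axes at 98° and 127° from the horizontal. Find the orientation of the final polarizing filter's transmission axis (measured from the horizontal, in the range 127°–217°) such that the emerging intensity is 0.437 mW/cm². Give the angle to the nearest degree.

θ ≈ 182°

I₁ = I₀ cos²(98° − 26°) = I₀ cos²(72°) = 0.09549 I₀.
I₂ = I₁ cos²(127° − 98°) = 0.09549 I₀ · cos²(29°) = 0.07305 I₀.
Target fraction: 0.437 / 18.2 mW/cm² = 0.02401 of I₀.
Need I₃/I₀ = 0.02401, so cos²(θ − 127°) = 0.02401 / 0.07305 = 0.3287.
θ − 127° = arccos(√0.3287) = 55.0°, giving θ ≈ 127 + 55.0 = 182.0°.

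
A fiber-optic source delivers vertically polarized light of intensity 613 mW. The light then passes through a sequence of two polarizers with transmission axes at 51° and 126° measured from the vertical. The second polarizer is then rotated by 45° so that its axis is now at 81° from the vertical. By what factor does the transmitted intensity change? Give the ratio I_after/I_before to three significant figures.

I_new/I_old ≈ 11.2

Before rotation:
I₁ = I₀ cos²(51° − 0°) = I₀ cos²(51°) = 0.396 I₀.
I₂ = I₁ cos²(126° − 51°) = 0.396 I₀ · cos²(75°) = 0.02653 I₀.
After rotation:
I₁ = I₀ cos²(51° − 0°) = I₀ cos²(51°) = 0.396 I₀.
I₂ = I₁ cos²(81° − 51°) = 0.396 I₀ · cos²(30°) = 0.297 I₀.
Ratio = 0.297 / 0.02653 = 11.2.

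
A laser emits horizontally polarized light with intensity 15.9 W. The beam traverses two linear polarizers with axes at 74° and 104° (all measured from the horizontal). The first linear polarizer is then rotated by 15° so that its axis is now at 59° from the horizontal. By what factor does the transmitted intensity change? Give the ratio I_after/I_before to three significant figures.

Before rotation:
I₁ = I₀ cos²(74° − 0°) = I₀ cos²(74°) = 0.07598 I₀.
I₂ = I₁ cos²(104° − 74°) = 0.07598 I₀ · cos²(30°) = 0.05698 I₀.
After rotation:
I₁ = I₀ cos²(59° − 0°) = I₀ cos²(59°) = 0.2653 I₀.
I₂ = I₁ cos²(104° − 59°) = 0.2653 I₀ · cos²(45°) = 0.1326 I₀.
Ratio = 0.1326 / 0.05698 = 2.328.

I_new/I_old ≈ 2.33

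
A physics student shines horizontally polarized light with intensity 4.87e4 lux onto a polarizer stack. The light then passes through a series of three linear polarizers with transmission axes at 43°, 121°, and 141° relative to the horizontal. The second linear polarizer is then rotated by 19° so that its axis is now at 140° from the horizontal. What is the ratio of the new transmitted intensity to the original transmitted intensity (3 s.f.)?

Before rotation:
By Malus's law, I₁ = I₀ cos²(43° − 0°) = I₀ cos²(43°) = 0.5349 I₀.
I₂ = I₁ cos²(121° − 43°) = 0.5349 I₀ · cos²(78°) = 0.02312 I₀.
I₃ = I₂ cos²(141° − 121°) = 0.02312 I₀ · cos²(20°) = 0.02042 I₀.
After rotation:
I₁ = I₀ cos²(43° − 0°) = I₀ cos²(43°) = 0.5349 I₀.
Angle between axes 1 and 2: 83°. I₂ = 0.5349 I₀ · cos²(83°) = 0.007944 I₀.
I₃ = I₂ cos²(141° − 140°) = 0.007944 I₀ · cos²(1°) = 0.007942 I₀.
Ratio = 0.007942 / 0.02042 = 0.389.

I_new/I_old ≈ 0.389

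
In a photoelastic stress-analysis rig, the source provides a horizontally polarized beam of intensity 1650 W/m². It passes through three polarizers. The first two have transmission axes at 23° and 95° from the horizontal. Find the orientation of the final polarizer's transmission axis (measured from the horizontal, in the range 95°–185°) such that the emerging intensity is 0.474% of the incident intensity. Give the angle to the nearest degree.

I₁ = I₀ cos²(23° − 0°) = I₀ cos²(23°) = 0.8473 I₀.
I₂ = I₁ cos²(95° − 23°) = 0.8473 I₀ · cos²(72°) = 0.08091 I₀.
Need I₃/I₀ = 0.00474, so cos²(θ − 95°) = 0.00474 / 0.08091 = 0.05858.
θ − 95° = arccos(√0.05858) = 76.0°, giving θ ≈ 95 + 76.0 = 171.0°.

θ ≈ 171°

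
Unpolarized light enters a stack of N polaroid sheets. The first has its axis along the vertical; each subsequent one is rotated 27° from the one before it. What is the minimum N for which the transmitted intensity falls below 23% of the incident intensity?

First polarizer halves the unpolarized light: factor 1/2.
Each further stage multiplies by cos²(27°) = 0.7939.
After N polarizers: T = 0.5·0.7939^(N−1). Require T < 0.23 ⇒ N−1 > ln(0.23/0.5)/ln(0.7939) = 3.36, so N−1 ≥ 4 and N = 5.
Check: N=5 gives T = 0.1986 < 0.23; N=4 gives T = 0.2502.

N = 5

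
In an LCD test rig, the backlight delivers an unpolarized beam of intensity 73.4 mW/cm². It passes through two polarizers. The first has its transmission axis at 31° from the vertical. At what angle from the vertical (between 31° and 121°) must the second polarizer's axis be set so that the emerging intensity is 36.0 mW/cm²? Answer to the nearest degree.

Unpolarized light through the first polarizer → I₁ = ½ I₀, now polarized at 31°.
Target fraction: 36.0 / 73.4 mW/cm² = 0.4905 of I₀.
Need I₂/I₀ = 0.4905, so cos²(θ − 31°) = 0.4905 / 0.5 = 0.9809.
θ − 31° = arccos(√0.9809) = 7.9°, giving θ ≈ 31 + 7.9 = 38.9°.

θ ≈ 39°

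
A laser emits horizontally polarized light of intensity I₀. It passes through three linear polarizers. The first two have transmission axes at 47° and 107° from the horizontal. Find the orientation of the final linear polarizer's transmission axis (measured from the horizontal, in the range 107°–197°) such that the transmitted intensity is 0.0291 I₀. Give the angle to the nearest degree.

θ ≈ 167°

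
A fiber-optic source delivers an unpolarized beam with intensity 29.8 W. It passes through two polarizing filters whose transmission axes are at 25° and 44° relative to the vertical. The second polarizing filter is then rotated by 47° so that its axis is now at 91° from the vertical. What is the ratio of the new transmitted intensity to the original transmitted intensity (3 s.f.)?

Before rotation:
Unpolarized light through the first polarizer → I₁ = ½ I₀, now polarized at 25°.
I₂ = I₁ cos²(44° − 25°) = 0.5 I₀ · cos²(19°) = 0.447 I₀.
After rotation:
Unpolarized light through the first polarizer → I₁ = ½ I₀, now polarized at 25°.
I₂ = I₁ cos²(91° − 25°) = 0.5 I₀ · cos²(66°) = 0.08272 I₀.
Ratio = 0.08272 / 0.447 = 0.185.

I_new/I_old ≈ 0.185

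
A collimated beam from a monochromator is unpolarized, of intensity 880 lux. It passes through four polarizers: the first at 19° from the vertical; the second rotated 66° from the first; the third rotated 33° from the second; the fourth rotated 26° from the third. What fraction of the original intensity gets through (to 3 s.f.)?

I/I₀ ≈ 0.0470

Unpolarized light through the first polarizer → I₁ = 880 lux/2 = 440 lux, polarized at 19°.
I₂ = I₁ · cos²(66°) = 440 · 0.1654 = 72.79 lux.
I₃ = I₂ · cos²(33°) = 72.79 · 0.7034 = 51.2 lux.
I₄ = I₃ · cos²(26°) = 51.2 · 0.8078 = 41.36 lux.
Transmitted fraction = 0.047.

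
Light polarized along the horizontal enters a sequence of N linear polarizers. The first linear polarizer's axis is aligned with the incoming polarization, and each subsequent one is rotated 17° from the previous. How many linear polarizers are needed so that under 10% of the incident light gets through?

N = 27

First polarizer is aligned with the polarization: full transmission.
Each further stage multiplies by cos²(17°) = 0.9145.
After N polarizers: T = 0.9145^(N−1). Require T < 0.10 ⇒ N−1 > ln(0.10)/ln(0.9145) = 25.77, so N−1 ≥ 26 and N = 27.
Check: N=27 gives T = 0.09795 < 0.10; N=26 gives T = 0.1071.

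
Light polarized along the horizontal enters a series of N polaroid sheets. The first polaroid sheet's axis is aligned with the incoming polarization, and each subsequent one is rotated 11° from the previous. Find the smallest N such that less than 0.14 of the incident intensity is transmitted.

First polarizer is aligned with the polarization: full transmission.
Each further stage multiplies by cos²(11°) = 0.9636.
After N polarizers: T = 0.9636^(N−1). Require T < 0.14 ⇒ N−1 > ln(0.14)/ln(0.9636) = 53.01, so N−1 ≥ 54 and N = 55.
Check: N=55 gives T = 0.135 < 0.14; N=54 gives T = 0.1401.

N = 55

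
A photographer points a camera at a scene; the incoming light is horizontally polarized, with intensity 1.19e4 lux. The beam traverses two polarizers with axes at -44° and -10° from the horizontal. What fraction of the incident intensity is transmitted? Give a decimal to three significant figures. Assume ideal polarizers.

I/I₀ ≈ 0.356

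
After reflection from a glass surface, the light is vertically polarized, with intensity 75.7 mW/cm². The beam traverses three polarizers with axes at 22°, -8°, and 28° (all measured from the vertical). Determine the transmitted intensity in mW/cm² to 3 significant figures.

I₁ = 75.7 mW/cm² · cos²(22°) = 65.08 mW/cm².
I₂ = I₁ · cos²(30°) = 65.08 · 0.75 = 48.81 mW/cm².
I₃ = I₂ · cos²(36°) = 48.81 · 0.6545 = 31.95 mW/cm².

I ≈ 31.9 mW/cm²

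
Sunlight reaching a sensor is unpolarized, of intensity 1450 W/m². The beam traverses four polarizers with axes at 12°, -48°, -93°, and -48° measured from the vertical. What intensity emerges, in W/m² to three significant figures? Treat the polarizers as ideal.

I ≈ 45.3 W/m²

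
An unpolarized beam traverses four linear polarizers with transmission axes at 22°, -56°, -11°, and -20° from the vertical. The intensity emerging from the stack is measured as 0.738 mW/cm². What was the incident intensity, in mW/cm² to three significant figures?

Unpolarized light through the first polarizer → I₁ = ½ I₀, now polarized at 22°.
I₂ = I₁ cos²(-56° − 22°) = 0.5 I₀ · cos²(78°) = 0.02161 I₀.
I₃ = I₂ cos²(-11° + 56°) = 0.02161 I₀ · cos²(45°) = 0.01081 I₀.
I₄ = I₃ cos²(-20° + 11°) = 0.01081 I₀ · cos²(9°) = 0.01054 I₀.
So 0.738 mW/cm² = 0.01054 I₀, giving I₀ = 0.738/0.01054 = 70 mW/cm².

I₀ ≈ 70.0 mW/cm²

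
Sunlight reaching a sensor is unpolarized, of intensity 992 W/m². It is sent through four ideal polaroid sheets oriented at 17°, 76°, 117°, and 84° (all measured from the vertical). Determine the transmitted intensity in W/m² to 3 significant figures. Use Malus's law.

I ≈ 52.7 W/m²

Unpolarized light through the first polarizer → I₁ = 992 W/m²/2 = 496 W/m², polarized at 17°.
I₂ = I₁ · cos²(59°) = 496 · 0.2653 = 131.6 W/m².
I₃ = I₂ · cos²(41°) = 131.6 · 0.5696 = 74.94 W/m².
I₄ = I₃ · cos²(33°) = 74.94 · 0.7034 = 52.71 W/m².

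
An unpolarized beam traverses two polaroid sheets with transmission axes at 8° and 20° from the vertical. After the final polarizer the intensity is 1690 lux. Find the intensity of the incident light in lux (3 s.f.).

I₀ ≈ 3530 lux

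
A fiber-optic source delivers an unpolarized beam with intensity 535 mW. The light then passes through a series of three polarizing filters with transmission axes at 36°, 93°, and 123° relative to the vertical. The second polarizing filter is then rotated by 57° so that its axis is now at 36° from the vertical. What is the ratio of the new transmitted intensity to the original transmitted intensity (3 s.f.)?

I_new/I_old ≈ 0.0123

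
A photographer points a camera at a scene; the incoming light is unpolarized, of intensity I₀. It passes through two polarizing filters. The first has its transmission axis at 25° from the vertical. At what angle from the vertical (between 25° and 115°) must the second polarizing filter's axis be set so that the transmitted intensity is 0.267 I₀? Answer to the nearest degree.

Unpolarized light through the first polarizer → I₁ = ½ I₀, now polarized at 25°.
Need I₂/I₀ = 0.267, so cos²(θ − 25°) = 0.267 / 0.5 = 0.534.
θ − 25° = arccos(√0.534) = 43.1°, giving θ ≈ 25 + 43.1 = 68.1°.

θ ≈ 68°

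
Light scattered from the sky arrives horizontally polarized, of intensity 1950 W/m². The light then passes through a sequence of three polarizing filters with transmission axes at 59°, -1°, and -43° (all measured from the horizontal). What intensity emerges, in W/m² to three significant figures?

By Malus's law, I₁ = 1950 W/m² · cos²(59°) = 517.3 W/m².
I₂ = I₁ · cos²(60°) = 517.3 · 0.25 = 129.3 W/m².
I₃ = I₂ · cos²(42°) = 129.3 · 0.5523 = 71.42 W/m².

I ≈ 71.4 W/m²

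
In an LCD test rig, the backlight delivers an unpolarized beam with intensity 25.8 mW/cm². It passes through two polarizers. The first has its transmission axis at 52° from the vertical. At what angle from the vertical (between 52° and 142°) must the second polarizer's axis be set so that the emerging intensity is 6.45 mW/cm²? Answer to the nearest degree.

Unpolarized light through the first polarizer → I₁ = ½ I₀, now polarized at 52°.
Target fraction: 6.45 / 25.8 mW/cm² = 0.25 of I₀.
Need I₂/I₀ = 0.25, so cos²(θ − 52°) = 0.25 / 0.5 = 0.5.
θ − 52° = arccos(√0.5) = 45.0°, giving θ ≈ 52 + 45.0 = 97.0°.

θ ≈ 97°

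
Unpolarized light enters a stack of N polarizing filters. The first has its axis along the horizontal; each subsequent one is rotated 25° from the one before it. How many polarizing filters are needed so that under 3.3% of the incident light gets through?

N = 15

First polarizer halves the unpolarized light: factor 1/2.
Each further stage multiplies by cos²(25°) = 0.8214.
After N polarizers: T = 0.5·0.8214^(N−1). Require T < 0.033 ⇒ N−1 > ln(0.033/0.5)/ln(0.8214) = 13.81, so N−1 ≥ 14 and N = 15.
Check: N=15 gives T = 0.03182 < 0.033; N=14 gives T = 0.03874.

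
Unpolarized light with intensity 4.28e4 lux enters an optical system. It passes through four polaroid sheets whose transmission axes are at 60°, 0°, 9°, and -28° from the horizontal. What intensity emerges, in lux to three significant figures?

Unpolarized light through the first polarizer → I₁ = 4.28e4 lux/2 = 2.14e+04 lux, polarized at 60°.
I₂ = I₁ · cos²(60°) = 2.14e+04 · 0.25 = 5350 lux.
I₃ = I₂ · cos²(9°) = 5350 · 0.9755 = 5219 lux.
I₄ = I₃ · cos²(37°) = 5219 · 0.6378 = 3329 lux.

I ≈ 3330 lux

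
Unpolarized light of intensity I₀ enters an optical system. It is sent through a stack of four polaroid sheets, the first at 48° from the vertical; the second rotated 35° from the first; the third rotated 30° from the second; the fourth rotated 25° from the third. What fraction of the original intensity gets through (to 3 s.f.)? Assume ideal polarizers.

≈ 0.207 I₀

Unpolarized light through the first polarizer → I₁ = ½ I₀, now polarized at 48°.
I₂ = I₁ cos²(35°) = 0.5 · 0.671 I₀ = 0.3355 I₀.
I₃ = I₂ cos²(30°) = 0.3355 · 0.75 I₀ = 0.2516 I₀.
I₄ = I₃ cos²(25°) = 0.2516 · 0.8214 I₀ = 0.2067 I₀.
Transmitted fraction = 0.2067.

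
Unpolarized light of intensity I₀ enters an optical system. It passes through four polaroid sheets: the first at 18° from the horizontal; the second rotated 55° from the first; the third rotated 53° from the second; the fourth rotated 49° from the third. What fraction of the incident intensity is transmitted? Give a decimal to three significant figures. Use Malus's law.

≈ 0.0256 I₀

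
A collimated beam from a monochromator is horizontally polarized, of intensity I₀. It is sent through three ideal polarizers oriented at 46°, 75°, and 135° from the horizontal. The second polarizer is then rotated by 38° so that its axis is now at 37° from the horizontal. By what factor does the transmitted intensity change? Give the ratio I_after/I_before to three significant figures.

Before rotation:
I₁ = I₀ cos²(46° − 0°) = I₀ cos²(46°) = 0.4826 I₀.
I₂ = I₁ cos²(75° − 46°) = 0.4826 I₀ · cos²(29°) = 0.3691 I₀.
I₃ = I₂ cos²(135° − 75°) = 0.3691 I₀ · cos²(60°) = 0.09228 I₀.
After rotation:
I₁ = I₀ cos²(46° − 0°) = I₀ cos²(46°) = 0.4826 I₀.
I₂ = I₁ cos²(37° − 46°) = 0.4826 I₀ · cos²(9°) = 0.4707 I₀.
Angle between axes 2 and 3: 82°. I₃ = 0.4707 I₀ · cos²(82°) = 0.009118 I₀.
Ratio = 0.009118 / 0.09228 = 0.0988.

I_new/I_old ≈ 0.0988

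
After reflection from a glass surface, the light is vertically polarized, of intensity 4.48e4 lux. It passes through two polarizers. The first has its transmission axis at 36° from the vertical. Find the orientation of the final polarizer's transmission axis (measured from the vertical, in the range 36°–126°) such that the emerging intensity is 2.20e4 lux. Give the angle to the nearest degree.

θ ≈ 66°

I₁ = I₀ cos²(36° − 0°) = I₀ cos²(36°) = 0.6545 I₀.
Target fraction: 2.20e4 / 4.48e4 lux = 0.4911 of I₀.
Need I₂/I₀ = 0.4911, so cos²(θ − 36°) = 0.4911 / 0.6545 = 0.7503.
θ − 36° = arccos(√0.7503) = 30.0°, giving θ ≈ 36 + 30.0 = 66.0°.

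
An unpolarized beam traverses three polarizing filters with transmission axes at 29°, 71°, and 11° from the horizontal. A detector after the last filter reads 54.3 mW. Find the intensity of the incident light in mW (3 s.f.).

I₀ ≈ 787 mW

Unpolarized light through the first polarizer → I₁ = ½ I₀, now polarized at 29°.
I₂ = I₁ cos²(71° − 29°) = 0.5 I₀ · cos²(42°) = 0.2761 I₀.
I₃ = I₂ cos²(11° − 71°) = 0.2761 I₀ · cos²(60°) = 0.06903 I₀.
So 54.3 mW = 0.06903 I₀, giving I₀ = 54.3/0.06903 = 786.6 mW.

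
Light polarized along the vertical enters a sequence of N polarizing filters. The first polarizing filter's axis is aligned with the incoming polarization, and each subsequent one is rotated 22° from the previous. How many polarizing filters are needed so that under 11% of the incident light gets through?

N = 16

First polarizer is aligned with the polarization: full transmission.
Each further stage multiplies by cos²(22°) = 0.8597.
After N polarizers: T = 0.8597^(N−1). Require T < 0.11 ⇒ N−1 > ln(0.11)/ln(0.8597) = 14.60, so N−1 ≥ 15 and N = 16.
Check: N=16 gives T = 0.1035 < 0.11; N=15 gives T = 0.1204.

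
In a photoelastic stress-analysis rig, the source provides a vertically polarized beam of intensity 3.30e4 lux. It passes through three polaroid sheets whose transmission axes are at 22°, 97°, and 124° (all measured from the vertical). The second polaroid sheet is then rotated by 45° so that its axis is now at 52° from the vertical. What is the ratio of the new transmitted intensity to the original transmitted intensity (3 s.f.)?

Before rotation:
By Malus's law, I₁ = I₀ cos²(22° − 0°) = I₀ cos²(22°) = 0.8597 I₀.
I₂ = I₁ cos²(97° − 22°) = 0.8597 I₀ · cos²(75°) = 0.05759 I₀.
I₃ = I₂ cos²(124° − 97°) = 0.05759 I₀ · cos²(27°) = 0.04572 I₀.
After rotation:
I₁ = I₀ cos²(22° − 0°) = I₀ cos²(22°) = 0.8597 I₀.
I₂ = I₁ cos²(52° − 22°) = 0.8597 I₀ · cos²(30°) = 0.6448 I₀.
I₃ = I₂ cos²(124° − 52°) = 0.6448 I₀ · cos²(72°) = 0.06157 I₀.
Ratio = 0.06157 / 0.04572 = 1.347.

I_new/I_old ≈ 1.35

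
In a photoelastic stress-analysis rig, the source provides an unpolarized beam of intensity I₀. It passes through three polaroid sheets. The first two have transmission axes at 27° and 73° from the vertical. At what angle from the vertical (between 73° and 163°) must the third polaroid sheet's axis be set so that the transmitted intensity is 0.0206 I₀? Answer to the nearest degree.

θ ≈ 146°

Unpolarized light through the first polarizer → I₁ = ½ I₀, now polarized at 27°.
I₂ = I₁ cos²(73° − 27°) = 0.5 I₀ · cos²(46°) = 0.2413 I₀.
Need I₃/I₀ = 0.0206, so cos²(θ − 73°) = 0.0206 / 0.2413 = 0.08538.
θ − 73° = arccos(√0.08538) = 73.0°, giving θ ≈ 73 + 73.0 = 146.0°.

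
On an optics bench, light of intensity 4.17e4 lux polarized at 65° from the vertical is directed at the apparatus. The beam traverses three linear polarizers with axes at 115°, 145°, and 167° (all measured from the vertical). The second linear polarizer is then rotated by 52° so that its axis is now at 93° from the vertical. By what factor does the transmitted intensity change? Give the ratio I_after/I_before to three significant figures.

Before rotation:
I₁ = I₀ cos²(115° − 65°) = I₀ cos²(50°) = 0.4132 I₀.
I₂ = I₁ cos²(145° − 115°) = 0.4132 I₀ · cos²(30°) = 0.3099 I₀.
I₃ = I₂ cos²(167° − 145°) = 0.3099 I₀ · cos²(22°) = 0.2664 I₀.
After rotation:
I₁ = I₀ cos²(115° − 65°) = I₀ cos²(50°) = 0.4132 I₀.
I₂ = I₁ cos²(93° − 115°) = 0.4132 I₀ · cos²(22°) = 0.3552 I₀.
I₃ = I₂ cos²(167° − 93°) = 0.3552 I₀ · cos²(74°) = 0.02699 I₀.
Ratio = 0.02699 / 0.2664 = 0.1013.

I_new/I_old ≈ 0.101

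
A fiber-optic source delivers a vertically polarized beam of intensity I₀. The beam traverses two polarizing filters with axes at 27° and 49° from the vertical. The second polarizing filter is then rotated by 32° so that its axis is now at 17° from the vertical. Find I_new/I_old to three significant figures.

I_new/I_old ≈ 1.13

Before rotation:
I₁ = I₀ cos²(27° − 0°) = I₀ cos²(27°) = 0.7939 I₀.
I₂ = I₁ cos²(49° − 27°) = 0.7939 I₀ · cos²(22°) = 0.6825 I₀.
After rotation:
I₁ = I₀ cos²(27° − 0°) = I₀ cos²(27°) = 0.7939 I₀.
I₂ = I₁ cos²(17° − 27°) = 0.7939 I₀ · cos²(10°) = 0.77 I₀.
Ratio = 0.77 / 0.6825 = 1.128.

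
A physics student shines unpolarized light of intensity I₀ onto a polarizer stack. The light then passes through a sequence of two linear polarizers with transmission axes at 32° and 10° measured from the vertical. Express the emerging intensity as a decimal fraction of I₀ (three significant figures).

≈ 0.430 I₀

Unpolarized light through the first polarizer → I₁ = ½ I₀, now polarized at 32°.
I₂ = I₁ cos²(10° − 32°) = 0.5 I₀ · cos²(22°) = 0.4298 I₀.
Transmitted fraction = 0.4298.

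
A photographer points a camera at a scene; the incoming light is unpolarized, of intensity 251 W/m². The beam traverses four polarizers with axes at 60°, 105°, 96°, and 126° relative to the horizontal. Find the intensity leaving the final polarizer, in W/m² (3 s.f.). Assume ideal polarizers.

Unpolarized light through the first polarizer → I₁ = 251 W/m²/2 = 125.5 W/m², polarized at 60°.
I₂ = I₁ · cos²(45°) = 125.5 · 0.5 = 62.75 W/m².
I₃ = I₂ · cos²(9°) = 62.75 · 0.9755 = 61.21 W/m².
I₄ = I₃ · cos²(30°) = 61.21 · 0.75 = 45.91 W/m².

I ≈ 45.9 W/m²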